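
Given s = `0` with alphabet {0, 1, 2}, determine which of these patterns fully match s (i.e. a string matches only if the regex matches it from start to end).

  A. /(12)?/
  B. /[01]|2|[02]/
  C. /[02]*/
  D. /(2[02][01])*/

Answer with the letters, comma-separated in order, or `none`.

B, C

A → no match
B → match
C → match
D → no match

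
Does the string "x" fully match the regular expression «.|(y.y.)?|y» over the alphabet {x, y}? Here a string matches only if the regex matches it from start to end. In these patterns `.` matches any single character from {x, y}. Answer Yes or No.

Yes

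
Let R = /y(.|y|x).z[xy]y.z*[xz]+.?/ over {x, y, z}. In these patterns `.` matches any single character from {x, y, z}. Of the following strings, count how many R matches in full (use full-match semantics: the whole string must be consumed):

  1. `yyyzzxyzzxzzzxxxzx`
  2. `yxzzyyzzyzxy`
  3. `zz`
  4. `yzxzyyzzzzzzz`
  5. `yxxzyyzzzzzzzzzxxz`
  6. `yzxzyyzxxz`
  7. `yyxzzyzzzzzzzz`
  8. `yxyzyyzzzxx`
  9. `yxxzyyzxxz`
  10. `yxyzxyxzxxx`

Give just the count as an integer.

6

1 → no match
2 → no match
3 → no match — must start with `y`
4 → match
5 → match
6 → match
7 → no match
8 → match
9 → match
10 → match
Total matched: 6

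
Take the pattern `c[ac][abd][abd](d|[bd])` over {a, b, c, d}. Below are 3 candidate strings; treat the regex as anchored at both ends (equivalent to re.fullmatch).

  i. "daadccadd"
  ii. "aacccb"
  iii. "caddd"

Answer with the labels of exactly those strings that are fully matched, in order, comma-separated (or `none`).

iii

i → no match — must start with "c"
ii → no match — must start with "c"
iii → match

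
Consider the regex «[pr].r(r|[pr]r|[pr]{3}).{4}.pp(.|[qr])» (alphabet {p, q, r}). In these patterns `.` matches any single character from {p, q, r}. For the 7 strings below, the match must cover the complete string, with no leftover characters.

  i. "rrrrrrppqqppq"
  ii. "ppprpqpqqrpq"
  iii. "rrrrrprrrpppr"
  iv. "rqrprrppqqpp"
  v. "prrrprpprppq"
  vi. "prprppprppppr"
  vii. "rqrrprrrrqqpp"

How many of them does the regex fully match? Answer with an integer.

i → match
ii → no match
iii → match
iv → no match
v → match
vi → no match
vii → no match
Total matched: 3

3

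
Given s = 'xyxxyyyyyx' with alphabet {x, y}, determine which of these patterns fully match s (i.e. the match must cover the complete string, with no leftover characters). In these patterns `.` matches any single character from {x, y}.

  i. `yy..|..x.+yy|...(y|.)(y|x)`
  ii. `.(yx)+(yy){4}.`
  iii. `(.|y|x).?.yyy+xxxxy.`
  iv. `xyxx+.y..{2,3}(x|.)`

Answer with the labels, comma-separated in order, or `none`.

i → no match
ii → no match
iii → no match
iv → match

iv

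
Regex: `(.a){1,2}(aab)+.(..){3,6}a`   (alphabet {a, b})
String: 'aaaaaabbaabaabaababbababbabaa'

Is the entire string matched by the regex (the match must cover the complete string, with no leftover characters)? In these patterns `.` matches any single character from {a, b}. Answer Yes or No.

No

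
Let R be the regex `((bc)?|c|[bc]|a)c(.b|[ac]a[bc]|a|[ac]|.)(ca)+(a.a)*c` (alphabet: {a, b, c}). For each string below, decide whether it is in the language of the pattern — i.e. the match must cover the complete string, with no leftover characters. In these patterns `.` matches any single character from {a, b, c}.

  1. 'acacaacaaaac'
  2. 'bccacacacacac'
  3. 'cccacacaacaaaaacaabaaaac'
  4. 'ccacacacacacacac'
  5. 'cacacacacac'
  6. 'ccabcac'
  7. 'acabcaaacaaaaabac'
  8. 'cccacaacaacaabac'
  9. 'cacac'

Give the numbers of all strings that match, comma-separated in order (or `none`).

1. 'acacaacaaaac' → match
2 → match
3 → match
4 → match
5. 'cacacacacac' → match
6. 'ccabcac' → match
7 → no match
8 → match
9. 'cacac' → match

1, 2, 3, 4, 5, 6, 8, 9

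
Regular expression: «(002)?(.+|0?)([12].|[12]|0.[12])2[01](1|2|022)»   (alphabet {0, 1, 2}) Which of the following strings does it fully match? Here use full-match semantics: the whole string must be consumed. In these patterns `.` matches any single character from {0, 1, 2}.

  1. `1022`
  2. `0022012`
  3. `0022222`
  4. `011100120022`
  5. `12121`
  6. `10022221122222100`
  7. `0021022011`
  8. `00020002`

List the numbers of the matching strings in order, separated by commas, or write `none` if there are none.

4

1 → no match
2 → no match
3 → no match
4 → match
5 → no match
6 → no match
7 → no match
8 → no match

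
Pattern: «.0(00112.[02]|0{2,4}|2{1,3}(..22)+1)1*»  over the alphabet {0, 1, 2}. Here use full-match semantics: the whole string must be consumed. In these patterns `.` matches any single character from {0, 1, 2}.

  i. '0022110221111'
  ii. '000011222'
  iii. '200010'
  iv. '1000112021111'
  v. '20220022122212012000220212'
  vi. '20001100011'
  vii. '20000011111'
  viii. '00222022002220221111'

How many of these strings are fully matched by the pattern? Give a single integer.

i → no match
ii. '000011222' → match
iii. '200010' → no match
iv → match
v → no match
vi. '20001100011' → no match
vii. '20000011111' → match
viii → match
Total matched: 4

4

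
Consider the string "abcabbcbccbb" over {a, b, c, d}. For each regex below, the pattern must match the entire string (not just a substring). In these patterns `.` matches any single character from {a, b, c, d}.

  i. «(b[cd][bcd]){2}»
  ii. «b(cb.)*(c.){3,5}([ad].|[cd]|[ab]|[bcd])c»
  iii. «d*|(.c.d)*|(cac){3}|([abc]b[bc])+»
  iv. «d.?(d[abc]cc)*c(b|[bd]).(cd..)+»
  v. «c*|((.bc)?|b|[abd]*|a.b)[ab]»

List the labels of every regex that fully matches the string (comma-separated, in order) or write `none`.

iii

i → no match — must start with "b"
ii → no match — must start with "b"
iii → match
iv → no match — must start with "d"
v → no match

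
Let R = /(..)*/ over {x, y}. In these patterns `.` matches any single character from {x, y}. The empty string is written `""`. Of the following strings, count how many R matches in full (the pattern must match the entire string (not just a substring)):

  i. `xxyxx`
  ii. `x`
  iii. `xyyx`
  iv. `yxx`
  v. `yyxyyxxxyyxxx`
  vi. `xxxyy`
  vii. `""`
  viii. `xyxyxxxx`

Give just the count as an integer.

i → no match
ii → no match
iii → match
iv → no match
v → no match
vi → no match
vii → match
viii → match
Total matched: 3

3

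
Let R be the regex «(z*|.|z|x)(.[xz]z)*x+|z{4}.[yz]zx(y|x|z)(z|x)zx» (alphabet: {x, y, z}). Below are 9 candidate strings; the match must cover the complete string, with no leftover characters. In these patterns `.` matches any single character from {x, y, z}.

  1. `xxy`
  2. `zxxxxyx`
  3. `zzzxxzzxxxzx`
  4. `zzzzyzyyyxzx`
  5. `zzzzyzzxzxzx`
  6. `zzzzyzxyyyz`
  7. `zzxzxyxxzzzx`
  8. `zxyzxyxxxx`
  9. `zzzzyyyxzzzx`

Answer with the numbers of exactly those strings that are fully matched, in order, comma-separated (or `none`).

1 → no match
2 → no match
3 → no match
4 → no match
5 → match
6 → no match
7 → no match
8 → no match
9 → no match

5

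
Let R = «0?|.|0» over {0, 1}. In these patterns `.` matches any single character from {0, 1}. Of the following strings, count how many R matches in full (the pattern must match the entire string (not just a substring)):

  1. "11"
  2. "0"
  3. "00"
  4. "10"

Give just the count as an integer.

1 → no match
2 → match
3 → no match
4 → no match
Total matched: 1

1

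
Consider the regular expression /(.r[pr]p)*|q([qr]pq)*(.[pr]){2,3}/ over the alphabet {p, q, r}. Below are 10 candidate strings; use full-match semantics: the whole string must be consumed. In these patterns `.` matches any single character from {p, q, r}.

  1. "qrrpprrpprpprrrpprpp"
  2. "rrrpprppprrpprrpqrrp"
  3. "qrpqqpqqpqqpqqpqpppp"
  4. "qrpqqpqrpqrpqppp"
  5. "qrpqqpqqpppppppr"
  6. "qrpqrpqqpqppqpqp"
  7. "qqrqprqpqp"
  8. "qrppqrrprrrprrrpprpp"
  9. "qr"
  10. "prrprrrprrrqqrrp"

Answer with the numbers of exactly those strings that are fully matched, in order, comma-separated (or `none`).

1, 2, 3, 4, 6, 8

1 → match
2 → match
3 → match
4 → match
5 → no match
6 → match
7 → no match
8 → match
9 → no match
10 → no match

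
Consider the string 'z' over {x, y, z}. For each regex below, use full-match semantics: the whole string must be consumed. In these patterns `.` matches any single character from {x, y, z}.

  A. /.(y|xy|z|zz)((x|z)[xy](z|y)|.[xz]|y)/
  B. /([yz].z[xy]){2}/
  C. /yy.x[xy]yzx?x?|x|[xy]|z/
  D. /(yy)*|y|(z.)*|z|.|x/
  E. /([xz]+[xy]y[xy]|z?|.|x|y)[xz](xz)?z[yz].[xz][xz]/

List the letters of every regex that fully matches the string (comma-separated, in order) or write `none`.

A → no match
B → no match
C → match
D → match
E → no match

C, D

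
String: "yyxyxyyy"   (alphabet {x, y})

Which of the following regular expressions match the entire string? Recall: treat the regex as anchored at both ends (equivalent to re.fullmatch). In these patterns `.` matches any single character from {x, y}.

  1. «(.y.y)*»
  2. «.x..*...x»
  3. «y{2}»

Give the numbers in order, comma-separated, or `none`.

1 → match
2 → no match — must end with "x"
3 → no match

1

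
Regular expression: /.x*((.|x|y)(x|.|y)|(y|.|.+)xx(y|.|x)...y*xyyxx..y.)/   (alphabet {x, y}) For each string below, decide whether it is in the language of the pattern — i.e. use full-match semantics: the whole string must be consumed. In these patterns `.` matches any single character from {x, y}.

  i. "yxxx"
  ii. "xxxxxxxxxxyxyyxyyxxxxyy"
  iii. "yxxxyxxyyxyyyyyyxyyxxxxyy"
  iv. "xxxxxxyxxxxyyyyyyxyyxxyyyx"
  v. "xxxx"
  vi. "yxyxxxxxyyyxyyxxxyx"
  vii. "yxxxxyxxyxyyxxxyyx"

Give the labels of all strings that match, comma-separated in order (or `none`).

i, ii, iii, iv, v, vii

i → match
ii → match
iii → match
iv → match
v → match
vi → no match
vii → match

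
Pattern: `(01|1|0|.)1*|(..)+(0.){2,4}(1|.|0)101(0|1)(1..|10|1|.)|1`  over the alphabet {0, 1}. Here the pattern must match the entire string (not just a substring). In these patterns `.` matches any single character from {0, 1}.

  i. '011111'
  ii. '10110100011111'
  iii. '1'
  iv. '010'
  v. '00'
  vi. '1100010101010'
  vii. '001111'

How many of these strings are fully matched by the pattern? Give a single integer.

i → match
ii → no match
iii → match
iv → no match
v → no match
vi → match
vii → no match
Total matched: 3

3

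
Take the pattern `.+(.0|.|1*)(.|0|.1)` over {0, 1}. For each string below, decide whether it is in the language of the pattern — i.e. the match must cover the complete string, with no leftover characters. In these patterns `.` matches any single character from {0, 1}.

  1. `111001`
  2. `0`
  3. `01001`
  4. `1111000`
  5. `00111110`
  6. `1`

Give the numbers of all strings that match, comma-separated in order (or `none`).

1 → match
2 → no match
3 → match
4 → match
5 → match
6 → no match

1, 3, 4, 5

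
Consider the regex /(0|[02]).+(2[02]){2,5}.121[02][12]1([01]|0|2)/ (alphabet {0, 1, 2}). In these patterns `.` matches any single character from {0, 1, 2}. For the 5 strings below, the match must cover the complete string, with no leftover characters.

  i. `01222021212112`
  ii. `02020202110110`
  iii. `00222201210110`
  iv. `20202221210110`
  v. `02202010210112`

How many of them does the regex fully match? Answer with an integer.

3

i → match
ii → no match
iii → match
iv → match
v → no match
Total matched: 3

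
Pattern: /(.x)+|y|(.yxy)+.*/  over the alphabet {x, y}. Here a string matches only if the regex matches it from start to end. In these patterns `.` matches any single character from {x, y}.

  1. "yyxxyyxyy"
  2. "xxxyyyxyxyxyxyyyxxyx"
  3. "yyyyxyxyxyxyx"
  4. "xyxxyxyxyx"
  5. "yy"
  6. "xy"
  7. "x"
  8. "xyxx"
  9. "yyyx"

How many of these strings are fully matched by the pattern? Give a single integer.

1 → no match
2 → no match
3 → no match
4 → no match
5 → no match
6 → no match
7 → no match
8 → no match
9 → no match
Total matched: 0

0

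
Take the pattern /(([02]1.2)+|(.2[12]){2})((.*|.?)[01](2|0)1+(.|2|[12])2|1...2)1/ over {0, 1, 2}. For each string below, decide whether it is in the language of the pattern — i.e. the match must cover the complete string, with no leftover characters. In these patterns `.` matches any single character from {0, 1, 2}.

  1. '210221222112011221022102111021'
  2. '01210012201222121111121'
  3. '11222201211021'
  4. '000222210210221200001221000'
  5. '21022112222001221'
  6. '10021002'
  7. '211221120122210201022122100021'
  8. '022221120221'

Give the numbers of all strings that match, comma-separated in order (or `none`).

1, 5, 7, 8

1 → match
2 → no match
3 → no match
4 → no match — must end with '21'
5 → match
6 → no match — must end with '21'
7 → match
8 → match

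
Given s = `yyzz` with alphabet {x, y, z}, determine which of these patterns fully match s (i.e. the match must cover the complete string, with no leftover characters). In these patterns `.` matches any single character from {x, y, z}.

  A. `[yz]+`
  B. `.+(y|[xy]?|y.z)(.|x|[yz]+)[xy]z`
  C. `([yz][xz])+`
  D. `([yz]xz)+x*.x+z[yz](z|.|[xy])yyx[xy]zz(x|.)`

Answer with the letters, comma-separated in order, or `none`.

A → match
B → no match
C → no match
D → no match

A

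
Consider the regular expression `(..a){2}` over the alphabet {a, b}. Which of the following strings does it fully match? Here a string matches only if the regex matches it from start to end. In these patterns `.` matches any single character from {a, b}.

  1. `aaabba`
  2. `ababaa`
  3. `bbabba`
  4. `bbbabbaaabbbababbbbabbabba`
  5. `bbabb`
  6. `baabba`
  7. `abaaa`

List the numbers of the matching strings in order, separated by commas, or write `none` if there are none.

1. `aaabba` → match
2. `ababaa` → match
3. `bbabba` → match
4 → no match
5. `bbabb` → no match — must end with `a`
6. `baabba` → match
7. `abaaa` → no match

1, 2, 3, 6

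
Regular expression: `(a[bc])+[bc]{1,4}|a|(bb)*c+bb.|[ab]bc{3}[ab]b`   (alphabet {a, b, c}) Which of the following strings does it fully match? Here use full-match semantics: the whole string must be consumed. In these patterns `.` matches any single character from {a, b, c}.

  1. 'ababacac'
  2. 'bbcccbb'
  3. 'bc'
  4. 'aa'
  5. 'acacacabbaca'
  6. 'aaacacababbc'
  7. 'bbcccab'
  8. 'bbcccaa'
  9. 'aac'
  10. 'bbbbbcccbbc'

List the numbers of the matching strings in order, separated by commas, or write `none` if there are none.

1. 'ababacac' → no match
2. 'bbcccbb' → match
3. 'bc' → no match
4. 'aa' → no match
5. 'acacacabbaca' → no match
6. 'aaacacababbc' → no match
7. 'bbcccab' → match
8. 'bbcccaa' → no match
9. 'aac' → no match
10. 'bbbbbcccbbc' → no match

2, 7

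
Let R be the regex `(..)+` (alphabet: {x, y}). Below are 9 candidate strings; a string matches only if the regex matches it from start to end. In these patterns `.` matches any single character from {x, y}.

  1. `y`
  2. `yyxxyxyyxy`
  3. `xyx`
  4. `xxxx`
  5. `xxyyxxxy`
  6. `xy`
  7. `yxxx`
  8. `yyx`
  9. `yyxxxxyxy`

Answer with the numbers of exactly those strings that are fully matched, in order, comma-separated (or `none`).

2, 4, 5, 6, 7

1 → no match
2 → match
3 → no match
4 → match
5 → match
6 → match
7 → match
8 → no match
9 → no match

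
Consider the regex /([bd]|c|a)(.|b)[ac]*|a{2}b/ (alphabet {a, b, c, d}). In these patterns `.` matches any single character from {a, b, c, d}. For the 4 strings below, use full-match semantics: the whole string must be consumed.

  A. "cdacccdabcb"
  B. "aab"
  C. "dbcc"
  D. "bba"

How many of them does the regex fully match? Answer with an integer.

3

A. "cdacccdabcb" → no match
B. "aab" → match
C. "dbcc" → match
D. "bba" → match
Total matched: 3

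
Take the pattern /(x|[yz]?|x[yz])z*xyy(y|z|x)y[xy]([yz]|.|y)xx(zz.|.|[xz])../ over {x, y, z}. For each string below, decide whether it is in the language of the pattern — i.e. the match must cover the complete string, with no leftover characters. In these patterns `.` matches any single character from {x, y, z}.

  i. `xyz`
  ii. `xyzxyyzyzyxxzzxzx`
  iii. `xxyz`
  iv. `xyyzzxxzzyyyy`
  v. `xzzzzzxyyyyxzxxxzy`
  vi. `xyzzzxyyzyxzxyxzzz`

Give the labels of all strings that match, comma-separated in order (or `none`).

v

i → no match
ii → no match
iii → no match
iv → no match
v → match
vi → no match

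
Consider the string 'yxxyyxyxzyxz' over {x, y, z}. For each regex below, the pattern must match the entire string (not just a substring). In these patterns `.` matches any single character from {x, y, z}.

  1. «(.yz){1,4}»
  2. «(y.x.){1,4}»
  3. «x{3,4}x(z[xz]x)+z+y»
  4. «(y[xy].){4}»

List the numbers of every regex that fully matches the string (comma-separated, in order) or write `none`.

4

1 → no match — must end with 'yz'
2 → no match
3 → no match — must start with 'x'
4 → match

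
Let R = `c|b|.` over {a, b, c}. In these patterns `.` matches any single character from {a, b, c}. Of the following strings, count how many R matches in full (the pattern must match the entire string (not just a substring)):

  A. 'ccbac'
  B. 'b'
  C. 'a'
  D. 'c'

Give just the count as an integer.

3

A → no match
B → match
C → match
D → match
Total matched: 3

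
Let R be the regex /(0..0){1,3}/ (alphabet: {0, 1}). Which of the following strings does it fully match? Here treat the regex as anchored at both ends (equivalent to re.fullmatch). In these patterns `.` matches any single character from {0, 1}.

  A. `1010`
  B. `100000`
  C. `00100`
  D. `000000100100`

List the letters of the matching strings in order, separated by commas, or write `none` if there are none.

A → no match — must start with `0`
B → no match — must start with `0`
C → no match
D → match

D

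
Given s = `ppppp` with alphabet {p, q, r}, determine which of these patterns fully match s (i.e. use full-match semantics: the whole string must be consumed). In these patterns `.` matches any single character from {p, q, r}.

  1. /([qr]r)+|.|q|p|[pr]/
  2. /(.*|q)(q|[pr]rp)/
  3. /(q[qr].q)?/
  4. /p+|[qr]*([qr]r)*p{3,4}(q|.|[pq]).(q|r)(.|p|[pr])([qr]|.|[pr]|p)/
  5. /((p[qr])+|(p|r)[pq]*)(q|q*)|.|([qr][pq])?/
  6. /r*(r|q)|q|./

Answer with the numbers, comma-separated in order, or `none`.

1 → no match
2 → no match
3 → no match
4 → match
5 → match
6 → no match

4, 5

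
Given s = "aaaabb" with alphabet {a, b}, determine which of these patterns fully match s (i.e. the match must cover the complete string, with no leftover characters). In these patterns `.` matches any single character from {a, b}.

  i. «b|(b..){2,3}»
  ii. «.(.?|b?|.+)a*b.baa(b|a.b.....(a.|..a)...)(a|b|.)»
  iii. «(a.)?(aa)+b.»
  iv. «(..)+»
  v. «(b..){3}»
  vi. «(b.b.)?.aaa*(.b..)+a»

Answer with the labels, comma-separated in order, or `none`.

iii, iv

i → no match — must start with "b"
ii → no match
iii → match
iv → match
v → no match — must start with "b"
vi → no match — must end with "a"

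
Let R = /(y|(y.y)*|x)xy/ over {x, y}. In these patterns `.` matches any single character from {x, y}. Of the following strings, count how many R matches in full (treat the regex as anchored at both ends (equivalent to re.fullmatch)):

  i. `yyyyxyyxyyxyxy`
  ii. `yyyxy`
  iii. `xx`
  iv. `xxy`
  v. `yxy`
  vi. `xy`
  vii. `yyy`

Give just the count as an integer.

i → match
ii → match
iii → no match — must end with `xy`
iv → match
v → match
vi → match
vii → no match — must end with `xy`
Total matched: 5

5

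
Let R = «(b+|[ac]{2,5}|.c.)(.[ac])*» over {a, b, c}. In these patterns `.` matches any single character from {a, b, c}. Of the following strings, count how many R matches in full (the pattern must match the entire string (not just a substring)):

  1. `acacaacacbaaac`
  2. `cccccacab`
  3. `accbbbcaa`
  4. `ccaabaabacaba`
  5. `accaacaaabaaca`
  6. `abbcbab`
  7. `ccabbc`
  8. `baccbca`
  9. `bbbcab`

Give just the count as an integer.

0

1 → no match
2 → no match
3 → no match
4 → no match
5 → no match
6 → no match
7 → no match
8 → no match
9 → no match
Total matched: 0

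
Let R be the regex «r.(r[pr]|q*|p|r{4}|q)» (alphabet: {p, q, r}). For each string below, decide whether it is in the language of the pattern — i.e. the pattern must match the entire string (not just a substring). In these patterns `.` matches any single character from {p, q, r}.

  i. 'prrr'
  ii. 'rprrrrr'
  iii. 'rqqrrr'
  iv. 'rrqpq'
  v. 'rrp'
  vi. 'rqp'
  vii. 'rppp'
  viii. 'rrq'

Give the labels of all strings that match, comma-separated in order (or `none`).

v, vi, viii

i → no match — must start with 'r'
ii → no match
iii → no match
iv → no match
v → match
vi → match
vii → no match
viii → match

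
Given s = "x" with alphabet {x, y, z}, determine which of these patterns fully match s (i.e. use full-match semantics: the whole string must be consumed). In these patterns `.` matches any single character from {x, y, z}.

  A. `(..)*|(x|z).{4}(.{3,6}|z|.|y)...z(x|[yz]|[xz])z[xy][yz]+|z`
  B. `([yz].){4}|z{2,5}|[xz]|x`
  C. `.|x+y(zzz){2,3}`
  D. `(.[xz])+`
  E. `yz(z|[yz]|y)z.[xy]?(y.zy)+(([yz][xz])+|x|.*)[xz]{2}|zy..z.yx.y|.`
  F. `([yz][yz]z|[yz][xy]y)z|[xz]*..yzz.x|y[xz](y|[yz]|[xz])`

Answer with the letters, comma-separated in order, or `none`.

B, C, E

A → no match
B → match
C → match
D → no match
E → match
F → no match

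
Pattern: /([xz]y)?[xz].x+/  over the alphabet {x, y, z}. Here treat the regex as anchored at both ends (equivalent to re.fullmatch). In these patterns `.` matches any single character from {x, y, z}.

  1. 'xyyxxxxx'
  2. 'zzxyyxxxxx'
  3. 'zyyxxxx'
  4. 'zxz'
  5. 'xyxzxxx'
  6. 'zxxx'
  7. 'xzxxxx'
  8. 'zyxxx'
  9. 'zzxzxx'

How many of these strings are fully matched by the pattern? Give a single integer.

4

1 → no match
2 → no match
3 → no match
4 → no match — must end with 'x'
5 → match
6 → match
7 → match
8 → match
9 → no match
Total matched: 4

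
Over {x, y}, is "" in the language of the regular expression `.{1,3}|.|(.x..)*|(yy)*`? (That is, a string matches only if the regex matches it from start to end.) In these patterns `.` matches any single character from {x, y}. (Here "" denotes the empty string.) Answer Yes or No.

Yes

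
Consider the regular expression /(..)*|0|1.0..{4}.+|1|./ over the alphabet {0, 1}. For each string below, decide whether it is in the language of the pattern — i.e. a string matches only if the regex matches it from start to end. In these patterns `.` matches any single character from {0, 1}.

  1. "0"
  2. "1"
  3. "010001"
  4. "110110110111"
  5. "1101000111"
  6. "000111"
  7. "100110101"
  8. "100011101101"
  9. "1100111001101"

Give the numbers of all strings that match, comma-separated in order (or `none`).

1 → match
2 → match
3 → match
4 → match
5 → match
6 → match
7 → match
8 → match
9 → match

1, 2, 3, 4, 5, 6, 7, 8, 9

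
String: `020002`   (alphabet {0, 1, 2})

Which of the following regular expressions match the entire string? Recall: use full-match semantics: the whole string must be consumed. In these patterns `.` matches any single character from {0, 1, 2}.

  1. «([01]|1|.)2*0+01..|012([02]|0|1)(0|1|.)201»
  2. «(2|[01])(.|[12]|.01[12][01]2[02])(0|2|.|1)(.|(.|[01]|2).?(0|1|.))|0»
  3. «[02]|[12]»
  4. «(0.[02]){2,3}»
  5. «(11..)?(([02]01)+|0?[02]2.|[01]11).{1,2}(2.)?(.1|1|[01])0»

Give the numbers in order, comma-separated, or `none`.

1 → no match
2 → match
3 → no match
4 → match
5 → no match — must end with `0`

2, 4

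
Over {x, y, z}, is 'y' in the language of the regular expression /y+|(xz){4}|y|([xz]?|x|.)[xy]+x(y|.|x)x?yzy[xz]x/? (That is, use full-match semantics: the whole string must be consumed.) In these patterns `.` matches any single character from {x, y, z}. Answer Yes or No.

Yes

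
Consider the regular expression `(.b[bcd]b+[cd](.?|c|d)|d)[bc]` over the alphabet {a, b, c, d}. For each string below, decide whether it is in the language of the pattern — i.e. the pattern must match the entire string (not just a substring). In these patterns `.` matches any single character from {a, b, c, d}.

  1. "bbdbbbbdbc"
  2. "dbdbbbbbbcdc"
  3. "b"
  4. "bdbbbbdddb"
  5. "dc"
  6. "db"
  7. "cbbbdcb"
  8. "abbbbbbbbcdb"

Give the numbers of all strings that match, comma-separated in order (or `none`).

1 → match
2 → match
3 → no match
4 → no match
5 → match
6 → match
7 → match
8 → match

1, 2, 5, 6, 7, 8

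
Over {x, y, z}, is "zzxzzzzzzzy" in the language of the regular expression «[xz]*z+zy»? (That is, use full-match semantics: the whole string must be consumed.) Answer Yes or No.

Yes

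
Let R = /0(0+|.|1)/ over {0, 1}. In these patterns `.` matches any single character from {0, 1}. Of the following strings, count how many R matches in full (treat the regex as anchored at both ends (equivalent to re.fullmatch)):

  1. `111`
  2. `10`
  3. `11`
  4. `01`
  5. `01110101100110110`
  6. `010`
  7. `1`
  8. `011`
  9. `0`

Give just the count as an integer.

1 → no match — must start with `0`
2 → no match — must start with `0`
3 → no match — must start with `0`
4 → match
5 → no match
6 → no match
7 → no match — must start with `0`
8 → no match
9 → no match
Total matched: 1

1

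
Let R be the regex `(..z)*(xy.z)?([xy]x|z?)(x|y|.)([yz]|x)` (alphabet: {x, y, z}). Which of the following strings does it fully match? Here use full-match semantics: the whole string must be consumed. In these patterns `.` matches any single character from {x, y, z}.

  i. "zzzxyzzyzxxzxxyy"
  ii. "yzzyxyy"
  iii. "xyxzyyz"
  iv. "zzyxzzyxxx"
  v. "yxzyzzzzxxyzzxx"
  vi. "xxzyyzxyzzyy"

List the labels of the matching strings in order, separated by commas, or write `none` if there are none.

i → match
ii → match
iii → no match
iv → no match
v → no match
vi → match

i, ii, vi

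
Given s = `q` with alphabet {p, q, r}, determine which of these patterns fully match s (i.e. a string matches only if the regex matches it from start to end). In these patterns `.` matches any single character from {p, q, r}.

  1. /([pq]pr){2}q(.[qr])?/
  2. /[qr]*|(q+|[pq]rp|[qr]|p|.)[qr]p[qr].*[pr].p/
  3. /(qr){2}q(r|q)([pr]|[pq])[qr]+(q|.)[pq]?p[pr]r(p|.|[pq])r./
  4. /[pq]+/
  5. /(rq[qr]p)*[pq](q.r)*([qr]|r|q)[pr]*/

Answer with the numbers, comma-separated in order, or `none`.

1 → no match
2 → match
3 → no match — must start with `qr`
4 → match
5 → no match

2, 4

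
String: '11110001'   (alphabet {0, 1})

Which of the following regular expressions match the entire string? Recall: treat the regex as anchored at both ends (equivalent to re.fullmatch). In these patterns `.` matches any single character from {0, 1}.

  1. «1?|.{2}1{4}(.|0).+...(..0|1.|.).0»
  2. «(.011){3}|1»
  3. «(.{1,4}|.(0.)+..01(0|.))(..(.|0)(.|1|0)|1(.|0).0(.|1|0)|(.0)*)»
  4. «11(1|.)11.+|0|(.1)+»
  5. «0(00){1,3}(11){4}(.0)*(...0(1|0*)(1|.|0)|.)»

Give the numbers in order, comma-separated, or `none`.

1 → no match
2 → no match
3 → match
4 → no match
5 → no match — must start with '000'

3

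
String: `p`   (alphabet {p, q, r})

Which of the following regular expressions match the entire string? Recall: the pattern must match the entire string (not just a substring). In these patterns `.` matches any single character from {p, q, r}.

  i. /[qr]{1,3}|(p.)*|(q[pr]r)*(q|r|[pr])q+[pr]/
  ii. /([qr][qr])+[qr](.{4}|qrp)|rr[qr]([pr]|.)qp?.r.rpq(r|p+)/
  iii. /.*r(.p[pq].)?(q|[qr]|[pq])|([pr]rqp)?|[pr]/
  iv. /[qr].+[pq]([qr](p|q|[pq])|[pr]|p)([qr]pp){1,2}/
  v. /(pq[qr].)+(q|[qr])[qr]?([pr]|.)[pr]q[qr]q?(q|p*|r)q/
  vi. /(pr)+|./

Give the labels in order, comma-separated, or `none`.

i → no match
ii → no match
iii → match
iv → no match — must end with `pp`
v → no match — must start with `pq`
vi → match

iii, vi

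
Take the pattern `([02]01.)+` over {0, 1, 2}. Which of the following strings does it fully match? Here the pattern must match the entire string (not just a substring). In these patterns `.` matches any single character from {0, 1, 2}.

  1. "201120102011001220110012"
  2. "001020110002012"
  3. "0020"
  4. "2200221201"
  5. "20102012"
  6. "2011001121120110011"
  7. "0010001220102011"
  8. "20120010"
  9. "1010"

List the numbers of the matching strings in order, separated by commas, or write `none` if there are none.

1, 5, 7, 8

1 → match
2 → no match
3 → no match
4 → no match
5 → match
6 → no match
7 → match
8 → match
9 → no match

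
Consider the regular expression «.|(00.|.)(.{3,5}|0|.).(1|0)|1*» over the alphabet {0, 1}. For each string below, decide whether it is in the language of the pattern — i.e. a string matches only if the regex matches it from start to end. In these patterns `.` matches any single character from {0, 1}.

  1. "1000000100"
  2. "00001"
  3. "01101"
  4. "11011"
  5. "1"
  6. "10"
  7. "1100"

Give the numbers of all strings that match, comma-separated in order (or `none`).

1 → no match
2 → no match
3 → no match
4 → no match
5 → match
6 → no match
7 → match

5, 7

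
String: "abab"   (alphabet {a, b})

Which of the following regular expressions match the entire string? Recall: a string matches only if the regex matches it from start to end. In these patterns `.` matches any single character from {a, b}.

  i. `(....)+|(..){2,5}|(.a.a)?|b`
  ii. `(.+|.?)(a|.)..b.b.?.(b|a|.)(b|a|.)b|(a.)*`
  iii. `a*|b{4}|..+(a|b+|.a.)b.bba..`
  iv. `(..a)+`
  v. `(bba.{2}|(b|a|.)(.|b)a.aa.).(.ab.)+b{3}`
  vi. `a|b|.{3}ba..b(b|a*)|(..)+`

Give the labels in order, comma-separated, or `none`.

i, ii, vi

i → match
ii → match
iii → no match
iv → no match — must end with "a"
v → no match
vi → match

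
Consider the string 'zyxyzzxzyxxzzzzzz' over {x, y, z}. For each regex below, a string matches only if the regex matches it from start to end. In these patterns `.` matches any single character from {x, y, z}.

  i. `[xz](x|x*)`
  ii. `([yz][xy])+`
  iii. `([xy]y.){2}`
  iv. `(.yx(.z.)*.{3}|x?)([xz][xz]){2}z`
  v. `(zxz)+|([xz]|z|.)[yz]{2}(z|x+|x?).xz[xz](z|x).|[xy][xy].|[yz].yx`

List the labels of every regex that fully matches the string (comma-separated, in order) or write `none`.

i → no match
ii → no match
iii → no match
iv → match
v → no match

iv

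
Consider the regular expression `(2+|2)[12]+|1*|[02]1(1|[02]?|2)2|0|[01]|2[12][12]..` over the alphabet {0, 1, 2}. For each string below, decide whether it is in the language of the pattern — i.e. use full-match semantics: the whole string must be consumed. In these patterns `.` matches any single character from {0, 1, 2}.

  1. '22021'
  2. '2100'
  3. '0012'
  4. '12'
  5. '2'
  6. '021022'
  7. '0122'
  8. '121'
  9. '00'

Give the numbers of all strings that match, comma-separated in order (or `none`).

1 → no match
2 → no match
3 → no match
4 → no match
5 → no match
6 → no match
7 → match
8 → no match
9 → no match

7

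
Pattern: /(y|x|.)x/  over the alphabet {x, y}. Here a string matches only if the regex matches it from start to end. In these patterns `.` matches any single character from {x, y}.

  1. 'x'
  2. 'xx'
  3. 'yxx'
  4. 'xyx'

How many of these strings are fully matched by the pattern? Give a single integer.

1 → no match
2 → match
3 → no match
4 → no match
Total matched: 1

1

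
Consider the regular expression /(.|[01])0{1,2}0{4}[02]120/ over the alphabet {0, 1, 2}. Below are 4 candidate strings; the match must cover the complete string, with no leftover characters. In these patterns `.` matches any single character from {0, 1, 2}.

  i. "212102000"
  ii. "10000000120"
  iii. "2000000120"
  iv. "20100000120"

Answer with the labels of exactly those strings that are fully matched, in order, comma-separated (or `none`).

ii, iii

i → no match — must end with "120"
ii → match
iii → match
iv → no match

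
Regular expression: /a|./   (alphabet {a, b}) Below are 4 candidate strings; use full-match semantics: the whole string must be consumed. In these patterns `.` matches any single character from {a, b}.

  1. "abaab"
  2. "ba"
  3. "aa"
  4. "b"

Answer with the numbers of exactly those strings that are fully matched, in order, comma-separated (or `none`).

4

1 → no match
2 → no match
3 → no match
4 → match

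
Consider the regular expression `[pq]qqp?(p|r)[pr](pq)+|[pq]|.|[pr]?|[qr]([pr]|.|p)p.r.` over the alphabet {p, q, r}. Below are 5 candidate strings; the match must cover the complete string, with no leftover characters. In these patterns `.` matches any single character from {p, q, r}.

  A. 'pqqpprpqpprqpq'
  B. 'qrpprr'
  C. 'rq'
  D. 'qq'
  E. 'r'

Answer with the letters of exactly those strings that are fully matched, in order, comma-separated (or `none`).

A → no match
B → match
C → no match
D → no match
E → match

B, E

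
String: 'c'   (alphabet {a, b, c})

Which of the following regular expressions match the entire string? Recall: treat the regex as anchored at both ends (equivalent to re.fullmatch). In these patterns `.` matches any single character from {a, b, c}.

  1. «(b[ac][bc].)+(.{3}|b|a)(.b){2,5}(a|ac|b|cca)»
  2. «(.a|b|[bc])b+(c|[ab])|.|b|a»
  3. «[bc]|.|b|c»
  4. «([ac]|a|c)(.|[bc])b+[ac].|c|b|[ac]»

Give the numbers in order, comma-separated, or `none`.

1 → no match — must start with 'b'
2 → match
3 → match
4 → match

2, 3, 4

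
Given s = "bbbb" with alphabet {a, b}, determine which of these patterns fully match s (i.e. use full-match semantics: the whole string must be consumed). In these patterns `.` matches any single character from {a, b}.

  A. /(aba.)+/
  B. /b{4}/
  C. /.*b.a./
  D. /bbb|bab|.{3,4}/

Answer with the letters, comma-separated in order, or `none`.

B, D

A → no match — must start with "aba"
B → match
C → no match
D → match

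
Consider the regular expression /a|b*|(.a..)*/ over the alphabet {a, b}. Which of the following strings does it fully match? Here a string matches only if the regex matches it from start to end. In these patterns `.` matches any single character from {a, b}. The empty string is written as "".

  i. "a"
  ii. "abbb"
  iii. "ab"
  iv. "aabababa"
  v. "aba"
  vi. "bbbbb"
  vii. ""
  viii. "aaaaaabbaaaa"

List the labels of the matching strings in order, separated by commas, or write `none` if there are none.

i, iv, vi, vii, viii

i → match
ii → no match
iii → no match
iv → match
v → no match
vi → match
vii → match
viii → match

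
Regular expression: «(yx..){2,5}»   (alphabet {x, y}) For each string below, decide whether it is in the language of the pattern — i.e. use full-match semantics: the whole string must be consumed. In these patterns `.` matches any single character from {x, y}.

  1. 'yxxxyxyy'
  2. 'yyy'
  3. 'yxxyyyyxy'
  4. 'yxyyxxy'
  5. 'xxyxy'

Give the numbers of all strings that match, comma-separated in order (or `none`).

1. 'yxxxyxyy' → match
2. 'yyy' → no match — must start with 'yx'
3. 'yxxyyyyxy' → no match
4. 'yxyyxxy' → no match
5. 'xxyxy' → no match — must start with 'yx'

1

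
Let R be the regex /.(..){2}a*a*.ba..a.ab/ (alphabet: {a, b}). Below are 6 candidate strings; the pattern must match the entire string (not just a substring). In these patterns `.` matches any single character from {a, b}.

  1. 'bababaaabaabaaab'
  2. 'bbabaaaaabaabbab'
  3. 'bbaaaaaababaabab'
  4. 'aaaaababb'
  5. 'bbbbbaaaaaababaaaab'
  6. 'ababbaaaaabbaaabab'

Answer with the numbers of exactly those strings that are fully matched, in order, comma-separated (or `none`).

1, 3, 5

1 → match
2 → no match
3 → match
4. 'aaaaababb' → no match — must end with 'ab'
5 → match
6 → no match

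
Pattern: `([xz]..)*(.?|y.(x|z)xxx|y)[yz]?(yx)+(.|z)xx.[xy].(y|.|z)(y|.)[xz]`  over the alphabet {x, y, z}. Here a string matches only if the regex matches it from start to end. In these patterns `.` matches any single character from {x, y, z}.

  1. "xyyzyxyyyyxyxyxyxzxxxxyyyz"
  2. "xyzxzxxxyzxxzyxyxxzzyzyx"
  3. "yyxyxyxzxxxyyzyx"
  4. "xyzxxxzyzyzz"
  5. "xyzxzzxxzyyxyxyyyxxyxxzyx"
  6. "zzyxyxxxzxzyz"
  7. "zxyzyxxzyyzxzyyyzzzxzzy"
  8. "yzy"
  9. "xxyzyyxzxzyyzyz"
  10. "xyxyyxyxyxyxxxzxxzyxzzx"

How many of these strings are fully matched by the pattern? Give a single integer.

1

1 → no match
2 → no match
3 → match
4. "xyzxxxzyzyzz" → no match
5 → no match
6 → no match
7 → no match
8. "yzy" → no match
9 → no match
10 → no match
Total matched: 1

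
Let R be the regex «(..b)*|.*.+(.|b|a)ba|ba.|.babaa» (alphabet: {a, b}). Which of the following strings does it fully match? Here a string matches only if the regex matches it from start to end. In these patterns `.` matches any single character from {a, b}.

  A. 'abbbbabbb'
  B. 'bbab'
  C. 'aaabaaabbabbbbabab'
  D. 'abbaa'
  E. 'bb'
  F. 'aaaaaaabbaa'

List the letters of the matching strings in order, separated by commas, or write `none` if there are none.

none

A. 'abbbbabbb' → no match
B. 'bbab' → no match
C → no match
D. 'abbaa' → no match
E. 'bb' → no match
F. 'aaaaaaabbaa' → no match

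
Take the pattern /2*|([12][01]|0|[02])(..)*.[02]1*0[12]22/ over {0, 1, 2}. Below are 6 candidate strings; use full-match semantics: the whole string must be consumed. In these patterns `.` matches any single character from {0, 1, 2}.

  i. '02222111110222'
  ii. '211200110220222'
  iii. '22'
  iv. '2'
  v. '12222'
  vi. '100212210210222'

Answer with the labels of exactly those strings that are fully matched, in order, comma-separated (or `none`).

i → match
ii → match
iii → match
iv → match
v → no match
vi → match

i, ii, iii, iv, vi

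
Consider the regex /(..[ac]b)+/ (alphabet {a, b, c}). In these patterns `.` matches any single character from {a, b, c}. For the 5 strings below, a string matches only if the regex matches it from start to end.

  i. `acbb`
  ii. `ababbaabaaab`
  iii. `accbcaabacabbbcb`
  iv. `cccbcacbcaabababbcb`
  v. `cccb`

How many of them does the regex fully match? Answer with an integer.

i → no match
ii → match
iii → match
iv → no match
v → match
Total matched: 3

3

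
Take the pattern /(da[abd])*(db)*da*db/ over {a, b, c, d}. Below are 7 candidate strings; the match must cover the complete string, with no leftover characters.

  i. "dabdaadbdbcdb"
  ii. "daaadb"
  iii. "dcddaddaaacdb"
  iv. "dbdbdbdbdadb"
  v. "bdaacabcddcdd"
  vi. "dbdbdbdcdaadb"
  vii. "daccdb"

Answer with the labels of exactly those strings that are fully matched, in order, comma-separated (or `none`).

ii, iv

i → no match
ii → match
iii → no match
iv → match
v → no match — must end with "db"
vi → no match
vii → no match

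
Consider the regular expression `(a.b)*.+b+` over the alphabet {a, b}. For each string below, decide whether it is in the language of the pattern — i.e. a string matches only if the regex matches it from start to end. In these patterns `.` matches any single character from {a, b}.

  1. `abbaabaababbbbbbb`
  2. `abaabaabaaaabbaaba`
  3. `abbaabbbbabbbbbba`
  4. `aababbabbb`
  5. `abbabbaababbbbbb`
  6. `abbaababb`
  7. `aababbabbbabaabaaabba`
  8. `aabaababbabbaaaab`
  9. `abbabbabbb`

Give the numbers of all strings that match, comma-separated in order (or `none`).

1 → match
2 → no match — must end with `b`
3 → no match — must end with `b`
4 → match
5 → match
6 → match
7 → no match — must end with `b`
8 → match
9 → match

1, 4, 5, 6, 8, 9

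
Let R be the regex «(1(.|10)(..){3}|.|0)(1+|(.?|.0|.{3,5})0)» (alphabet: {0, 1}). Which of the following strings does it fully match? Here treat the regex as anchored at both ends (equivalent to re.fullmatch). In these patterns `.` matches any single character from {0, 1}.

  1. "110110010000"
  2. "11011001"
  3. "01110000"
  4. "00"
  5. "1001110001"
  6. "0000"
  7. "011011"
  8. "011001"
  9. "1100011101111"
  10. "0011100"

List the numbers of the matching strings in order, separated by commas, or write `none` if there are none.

1, 4, 6, 9, 10

1. "110110010000" → match
2. "11011001" → no match
3. "01110000" → no match
4. "00" → match
5. "1001110001" → no match
6. "0000" → match
7. "011011" → no match
8. "011001" → no match
9 → match
10. "0011100" → match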